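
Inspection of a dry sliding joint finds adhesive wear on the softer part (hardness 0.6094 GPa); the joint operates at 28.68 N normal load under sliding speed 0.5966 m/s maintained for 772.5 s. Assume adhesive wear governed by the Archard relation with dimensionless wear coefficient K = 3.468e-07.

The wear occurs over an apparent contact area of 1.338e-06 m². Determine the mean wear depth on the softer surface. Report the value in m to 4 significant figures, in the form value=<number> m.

All arithmetic carries full float precision, and displayed values are rounded; one last rounding: 4 significant figures.
Convert: Total distance L = v·t = 0.5966 m/s × 772.5 s = 460.9 m.
Convert: Hardness H = 0.6094 GPa = 6.094e+08 Pa.
Collected in SI base units: W = 28.68 N, H = 6.094e+08 Pa, K = 3.468e-07.
Apply Archard: V = K·W·L/H = 3.468e-07 · 28.68 · 460.9 / 6.094e+08 = 7.522e-12 m³.
Mean wear depth h = V/A = 7.522e-12 / 1.338e-06 = 5.622e-06 m.

value=5.622e-06 m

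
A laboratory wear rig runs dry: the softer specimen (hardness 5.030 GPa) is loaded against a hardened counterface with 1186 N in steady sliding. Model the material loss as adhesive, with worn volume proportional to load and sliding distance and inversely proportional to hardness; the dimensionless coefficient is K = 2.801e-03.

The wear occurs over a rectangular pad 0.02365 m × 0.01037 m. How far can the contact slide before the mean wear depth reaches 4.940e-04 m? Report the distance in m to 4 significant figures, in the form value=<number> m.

value=183.4 m

Every step runs at full float precision. Intermediates are shown rounded; one last rounding, at four significant figures.
Convert: Hardness H = 5.030 GPa = 5.030e+09 Pa.
Convert: Contact area A = 0.02365 m × 0.01037 m = 2.453e-04 m².
Restated in SI base units: W = 1186 N, H = 5.030e+09 Pa, K = 2.801e-03.
Permissible volume V_lim = h_lim·A = 4.940e-04 · 2.453e-04 = 1.212e-07 m³.
Thus life L = V_lim·H/(K·W) = 1.212e-07 · 5.030e+09 / (2.801e-03 · 1186) = 183.4 m.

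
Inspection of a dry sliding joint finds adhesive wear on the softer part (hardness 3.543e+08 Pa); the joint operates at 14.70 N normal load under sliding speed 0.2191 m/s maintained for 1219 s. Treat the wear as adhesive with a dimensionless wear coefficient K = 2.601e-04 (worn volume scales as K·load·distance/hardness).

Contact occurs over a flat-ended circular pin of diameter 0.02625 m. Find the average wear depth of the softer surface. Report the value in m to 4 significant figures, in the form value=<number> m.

value=5.326e-06 m

Quoted intermediates are rounded; the computation maintains full float precision, and rounded just once: four significant figures.
Convert: Total distance L = v·t = 0.2191 m/s × 1219 s = 267.1 m.
Convert: Contact area A = π·d²/4 = π·(0.02625 m)²/4 = 5.412e-04 m².
Collected in SI base units: W = 14.70 N, H = 3.543e+08 Pa, K = 2.601e-04.
By Archard's law, V = K·W·L/H = 2.601e-04 · 14.70 · 267.1 / 3.543e+08 = 2.882e-09 m³.
Mean depth h = V/A = 2.882e-09 / 5.412e-04 = 5.326e-06 m.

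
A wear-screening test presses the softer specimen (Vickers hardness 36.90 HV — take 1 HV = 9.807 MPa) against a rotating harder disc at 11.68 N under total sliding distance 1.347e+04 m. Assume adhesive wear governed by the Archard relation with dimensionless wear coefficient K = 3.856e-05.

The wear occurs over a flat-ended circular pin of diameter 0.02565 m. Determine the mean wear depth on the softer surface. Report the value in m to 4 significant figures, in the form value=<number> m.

value=3.244e-05 m

All working math keeps full precision — quoted intermediates are rounded — one last rounding, at four significant digits.
Convert: Hardness H = 36.90 HV × 9.807 MPa/HV = 361.9 MPa = 3.619e+08 Pa.
Convert: Contact area A = π·d²/4 = π·(0.02565 m)²/4 = 5.167e-04 m².
SI base units throughout: W = 11.68 N, H = 3.619e+08 Pa, K = 3.856e-05.
Archard relation: V = K·W·L/H = 3.856e-05 · 11.68 · 1.347e+04 / 3.619e+08 = 1.676e-08 m³.
Depth of wear h = V/A = 1.676e-08 / 5.167e-04 = 3.244e-05 m.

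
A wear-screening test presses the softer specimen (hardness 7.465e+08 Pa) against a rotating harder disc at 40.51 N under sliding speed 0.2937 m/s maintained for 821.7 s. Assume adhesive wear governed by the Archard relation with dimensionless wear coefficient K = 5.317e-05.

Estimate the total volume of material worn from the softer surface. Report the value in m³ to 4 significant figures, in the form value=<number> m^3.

Intermediate values are printed rounded, and every step keeps full float precision. Rounded once at the end to 4 significant digits.
Convert: Path length L = v·t = 0.2937 m/s × 821.7 s = 241.3 m.
As SI base values: W = 40.51 N, H = 7.465e+08 Pa, K = 5.317e-05.
Archard volume V = K·W·L/H = 5.317e-05 · 40.51 · 241.3 / 7.465e+08 = 6.963e-10 m³.

value=6.963e-10 m^3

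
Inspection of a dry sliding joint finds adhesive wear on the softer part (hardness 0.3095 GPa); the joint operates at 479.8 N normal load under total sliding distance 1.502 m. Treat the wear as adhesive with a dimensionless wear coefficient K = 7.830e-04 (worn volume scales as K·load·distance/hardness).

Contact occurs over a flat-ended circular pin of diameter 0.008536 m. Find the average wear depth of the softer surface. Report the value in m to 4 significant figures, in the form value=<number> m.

Intermediate values are printed rounded. The computation maintains full float precision; rounded once at the end: 4 significant figures.
Convert: Hardness H = 0.3095 GPa = 3.095e+08 Pa.
Convert: Contact area A = π·d²/4 = π·(0.008536 m)²/4 = 5.723e-05 m².
Expressed in SI base units: W = 479.8 N, H = 3.095e+08 Pa, K = 7.830e-04.
Archard volume V = K·W·L/H = 7.830e-04 · 479.8 · 1.502 / 3.095e+08 = 1.823e-09 m³.
Mean depth h = V/A = 1.823e-09 / 5.723e-05 = 3.186e-05 m.

value=3.186e-05 m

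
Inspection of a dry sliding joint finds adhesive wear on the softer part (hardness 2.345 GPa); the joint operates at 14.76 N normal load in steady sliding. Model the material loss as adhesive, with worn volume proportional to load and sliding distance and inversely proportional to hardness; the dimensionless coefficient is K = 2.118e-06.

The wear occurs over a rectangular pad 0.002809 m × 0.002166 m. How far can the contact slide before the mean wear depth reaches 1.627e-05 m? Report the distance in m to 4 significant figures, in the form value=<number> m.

value=7426 m

The computation keeps full precision, and intermediate values appear rounded — one last rounding: four significant figures.
Convert: Hardness H = 2.345 GPa = 2.345e+09 Pa.
Convert: Contact area A = 0.002809 m × 0.002166 m = 6.084e-06 m².
Collected in SI base units: W = 14.76 N, H = 2.345e+09 Pa, K = 2.118e-06.
Wearable volume V_lim = h_lim·A = 1.627e-05 · 6.084e-06 = 9.899e-11 m³.
Thus life L = V_lim·H/(K·W) = 9.899e-11 · 2.345e+09 / (2.118e-06 · 14.76) = 7426 m.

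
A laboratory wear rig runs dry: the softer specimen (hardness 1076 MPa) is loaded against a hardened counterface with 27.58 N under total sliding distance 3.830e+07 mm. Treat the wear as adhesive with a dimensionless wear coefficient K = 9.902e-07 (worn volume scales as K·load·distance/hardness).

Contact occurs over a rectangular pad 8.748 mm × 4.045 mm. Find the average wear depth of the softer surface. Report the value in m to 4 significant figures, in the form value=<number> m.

All arithmetic maintains exact precision. Shown intermediates are rounded; a single final rounding: 4 significant figures.
Convert: Distance L = 3.830e+07 mm = 3.830e+04 m.
Convert: Hardness H = 1076 MPa = 1.076e+09 Pa.
Convert: Pad sides 8.748 mm × 4.045 mm = 0.008748 m × 0.004045 m. Contact area A = 0.008748 m × 0.004045 m = 3.539e-05 m².
In SI base units: W = 27.58 N, H = 1.076e+09 Pa, K = 9.902e-07.
Apply Archard: V = K·W·L/H = 9.902e-07 · 27.58 · 3.830e+04 / 1.076e+09 = 9.721e-10 m³.
Average depth h = V/A = 9.721e-10 / 3.539e-05 = 2.747e-05 m.

value=2.747e-05 m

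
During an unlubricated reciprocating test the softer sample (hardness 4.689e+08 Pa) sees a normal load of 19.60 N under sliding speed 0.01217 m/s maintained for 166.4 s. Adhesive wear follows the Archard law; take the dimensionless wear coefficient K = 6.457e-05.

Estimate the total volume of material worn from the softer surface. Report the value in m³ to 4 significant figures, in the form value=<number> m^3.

value=5.466e-12 m^3

Each operation carries full float precision; intermediate values appear rounded — a single final rounding, at 4 significant figures.
Convert: Distance L = v·t = 0.01217 m/s × 166.4 s = 2.025 m.
In SI base units: W = 19.60 N, H = 4.689e+08 Pa, K = 6.457e-05.
Worn volume V = K·W·L/H = 6.457e-05 · 19.60 · 2.025 / 4.689e+08 = 5.466e-12 m³.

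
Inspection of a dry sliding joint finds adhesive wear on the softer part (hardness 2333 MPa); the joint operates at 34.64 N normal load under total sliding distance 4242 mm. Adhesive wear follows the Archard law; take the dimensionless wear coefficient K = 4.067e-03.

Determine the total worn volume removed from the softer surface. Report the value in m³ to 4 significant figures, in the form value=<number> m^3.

The algebra runs at full float precision — quoted intermediates are rounded. Rounded once at the end: 4 significant figures.
Convert: Total distance L = 4242 mm = 4.242 m.
Convert: Hardness H = 2333 MPa = 2.333e+09 Pa.
Restated in SI base units: W = 34.64 N, H = 2.333e+09 Pa, K = 4.067e-03.
Volume removed: V = K·W·L/H = 4.067e-03 · 34.64 · 4.242 / 2.333e+09 = 2.562e-10 m³.

value=2.562e-10 m^3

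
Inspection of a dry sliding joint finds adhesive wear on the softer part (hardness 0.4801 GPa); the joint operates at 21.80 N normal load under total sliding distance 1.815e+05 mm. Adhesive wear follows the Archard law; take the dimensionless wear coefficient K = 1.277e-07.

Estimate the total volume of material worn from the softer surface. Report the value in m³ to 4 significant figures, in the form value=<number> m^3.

value=1.052e-12 m^3

Shown intermediates are rounded, and every step keeps exact precision, and rounded once at the end, at 4 significant digits.
Convert: The distance L = 1.815e+05 mm = 181.5 m.
Convert: Hardness H = 0.4801 GPa = 4.801e+08 Pa.
As SI base values: W = 21.80 N, H = 4.801e+08 Pa, K = 1.277e-07.
Volume removed: V = K·W·L/H = 1.277e-07 · 21.80 · 181.5 / 4.801e+08 = 1.052e-12 m³.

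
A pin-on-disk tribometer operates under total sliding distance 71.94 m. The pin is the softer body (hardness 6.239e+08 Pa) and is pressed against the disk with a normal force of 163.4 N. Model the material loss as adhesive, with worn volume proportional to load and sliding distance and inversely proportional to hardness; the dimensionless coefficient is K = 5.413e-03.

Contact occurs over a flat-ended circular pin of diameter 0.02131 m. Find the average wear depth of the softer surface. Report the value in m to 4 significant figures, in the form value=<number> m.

All working math runs at full float precision — intermediate values are printed rounded. Rounded once at the end to four significant digits.
Convert: Contact area A = π·d²/4 = π·(0.02131 m)²/4 = 3.567e-04 m².
Expressed in SI base units: W = 163.4 N, H = 6.239e+08 Pa, K = 5.413e-03.
By Archard's law, V = K·W·L/H = 5.413e-03 · 163.4 · 71.94 / 6.239e+08 = 1.020e-07 m³.
Average depth h = V/A = 1.020e-07 / 3.567e-04 = 2.859e-04 m.

value=2.859e-04 m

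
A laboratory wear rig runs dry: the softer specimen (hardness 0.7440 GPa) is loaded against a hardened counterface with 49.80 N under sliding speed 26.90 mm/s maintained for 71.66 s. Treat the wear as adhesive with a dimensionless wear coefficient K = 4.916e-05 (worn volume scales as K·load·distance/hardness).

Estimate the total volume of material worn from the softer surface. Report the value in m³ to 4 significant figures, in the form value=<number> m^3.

Intermediates are printed rounded — all arithmetic maintains full float precision, and a single final rounding, at 4 significant figures.
Convert: Sliding speed v = 26.90 mm/s = 0.02690 m/s. Distance L = v·t = 0.02690 m/s × 71.66 s = 1.928 m.
Convert: Hardness H = 0.7440 GPa = 7.440e+08 Pa.
SI base units throughout: W = 49.80 N, H = 7.440e+08 Pa, K = 4.916e-05.
Worn volume V = K·W·L/H = 4.916e-05 · 49.80 · 1.928 / 7.440e+08 = 6.343e-12 m³.

value=6.343e-12 m^3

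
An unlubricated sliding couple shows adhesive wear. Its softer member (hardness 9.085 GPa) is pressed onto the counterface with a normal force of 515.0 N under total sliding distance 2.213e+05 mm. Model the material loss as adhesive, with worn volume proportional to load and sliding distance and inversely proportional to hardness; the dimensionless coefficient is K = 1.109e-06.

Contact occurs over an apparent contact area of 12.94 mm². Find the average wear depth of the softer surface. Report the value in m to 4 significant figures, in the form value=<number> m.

The intermediates are shown rounded, and every step maintains full float precision, and one final rounding, at four significant figures.
Convert: Distance L = 2.213e+05 mm = 221.3 m.
Convert: Hardness H = 9.085 GPa = 9.085e+09 Pa.
Convert: Contact area A = 12.94 mm² = 1.294e-05 m².
Expressed in SI base units: W = 515.0 N, H = 9.085e+09 Pa, K = 1.109e-06.
Wear volume V = K·W·L/H = 1.109e-06 · 515.0 · 221.3 / 9.085e+09 = 1.391e-11 m³.
Mean depth h = V/A = 1.391e-11 / 1.294e-05 = 1.075e-06 m.

value=1.075e-06 m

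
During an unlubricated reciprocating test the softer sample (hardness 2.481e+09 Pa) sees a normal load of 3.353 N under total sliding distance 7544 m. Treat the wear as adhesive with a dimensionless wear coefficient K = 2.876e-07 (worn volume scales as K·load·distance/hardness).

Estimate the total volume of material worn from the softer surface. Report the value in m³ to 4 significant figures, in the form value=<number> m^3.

value=2.932e-12 m^3

The computation maintains full precision; intermediate values appear rounded; one last rounding: 4 significant digits.
In SI base units: W = 3.353 N, H = 2.481e+09 Pa, K = 2.876e-07.
Archard volume V = K·W·L/H = 2.876e-07 · 3.353 · 7544 / 2.481e+09 = 2.932e-12 m³.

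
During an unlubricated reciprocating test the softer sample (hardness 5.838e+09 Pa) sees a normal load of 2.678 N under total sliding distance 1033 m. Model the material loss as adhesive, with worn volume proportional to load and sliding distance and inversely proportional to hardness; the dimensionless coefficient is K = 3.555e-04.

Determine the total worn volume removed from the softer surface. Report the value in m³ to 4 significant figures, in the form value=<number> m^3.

value=1.685e-10 m^3

Intermediates are printed rounded, and the algebra keeps exact precision; a lone final rounding, at 4 significant digits.
Expressed in SI base units: W = 2.678 N, H = 5.838e+09 Pa, K = 3.555e-04.
Archard volume V = K·W·L/H = 3.555e-04 · 2.678 · 1033 / 5.838e+09 = 1.685e-10 m³.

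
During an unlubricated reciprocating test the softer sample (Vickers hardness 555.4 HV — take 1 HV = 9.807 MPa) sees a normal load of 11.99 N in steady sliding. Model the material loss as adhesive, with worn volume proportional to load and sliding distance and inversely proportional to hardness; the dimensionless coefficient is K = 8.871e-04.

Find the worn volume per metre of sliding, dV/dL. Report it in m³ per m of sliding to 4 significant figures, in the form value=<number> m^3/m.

value=1.953e-12 m^3/m

Printed values are rounded, and all arithmetic runs at full precision; a single final rounding to 4 significant figures.
Hardness H = 555.4 HV × 9.807 MPa/HV = 5447 MPa = 5.447e+09 Pa.
Restated in SI base units: W = 11.99 N, H = 5.447e+09 Pa, K = 8.871e-04.
Sliding wear rate dV/dL = K·W/H — distance-free: 8.871e-04 · 11.99 / 5.447e+09 = 1.953e-12 m³/m.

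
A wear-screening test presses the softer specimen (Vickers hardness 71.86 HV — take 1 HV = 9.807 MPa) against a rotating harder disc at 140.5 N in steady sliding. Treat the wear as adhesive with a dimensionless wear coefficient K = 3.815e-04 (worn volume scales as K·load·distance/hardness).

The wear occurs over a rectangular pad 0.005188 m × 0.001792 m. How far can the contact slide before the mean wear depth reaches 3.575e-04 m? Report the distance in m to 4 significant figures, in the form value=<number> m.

value=43.70 m

All working math runs at full precision. Intermediate values are printed rounded, and one last rounding: four significant digits.
Convert: Hardness H = 71.86 HV × 9.807 MPa/HV = 704.7 MPa = 7.047e+08 Pa.
Convert: Contact area A = 0.005188 m × 0.001792 m = 9.297e-06 m².
Expressed in SI base units: W = 140.5 N, H = 7.047e+08 Pa, K = 3.815e-04.
Volume at the limit: V_lim = h_lim·A = 3.575e-04 · 9.297e-06 = 3.324e-09 m³.
So the life L = V_lim·H/(K·W) = 3.324e-09 · 7.047e+08 / (3.815e-04 · 140.5) = 43.70 m.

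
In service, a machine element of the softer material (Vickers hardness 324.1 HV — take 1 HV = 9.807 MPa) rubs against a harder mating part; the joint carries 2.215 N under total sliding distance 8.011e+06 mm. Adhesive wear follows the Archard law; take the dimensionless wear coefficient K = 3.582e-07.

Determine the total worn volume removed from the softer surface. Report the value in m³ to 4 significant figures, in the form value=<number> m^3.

Displayed values are rounded, and every step maintains full float precision — rounded once at the end, at four significant digits.
Convert: Distance L = 8.011e+06 mm = 8011 m.
Convert: Hardness H = 324.1 HV × 9.807 MPa/HV = 3178 MPa = 3.178e+09 Pa.
Collected in SI base units: W = 2.215 N, H = 3.178e+09 Pa, K = 3.582e-07.
Archard relation: V = K·W·L/H = 3.582e-07 · 2.215 · 8011 / 3.178e+09 = 2.000e-12 m³.

value=2.000e-12 m^3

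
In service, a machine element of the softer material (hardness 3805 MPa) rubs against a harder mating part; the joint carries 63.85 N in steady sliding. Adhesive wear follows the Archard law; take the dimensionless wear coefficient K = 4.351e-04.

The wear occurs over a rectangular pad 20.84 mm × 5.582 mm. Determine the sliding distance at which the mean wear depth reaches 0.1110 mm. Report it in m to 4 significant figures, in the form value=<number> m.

value=1769 m

Intermediates are printed rounded. All arithmetic keeps exact precision; rounded just once to 4 significant figures.
Hardness H = 3805 MPa = 3.805e+09 Pa.
Pad sides 20.84 mm × 5.582 mm = 0.02084 m × 0.005582 m. Contact area A = 0.02084 m × 0.005582 m = 1.163e-04 m².
Depth limit h_lim = 0.1110 mm = 1.110e-04 m.
Restated in SI base units: W = 63.85 N, H = 3.805e+09 Pa, K = 4.351e-04.
At the depth limit, V_lim = h_lim·A = 1.110e-04 · 1.163e-04 = 1.291e-08 m³.
Thus life L = V_lim·H/(K·W) = 1.291e-08 · 3.805e+09 / (4.351e-04 · 63.85) = 1769 m.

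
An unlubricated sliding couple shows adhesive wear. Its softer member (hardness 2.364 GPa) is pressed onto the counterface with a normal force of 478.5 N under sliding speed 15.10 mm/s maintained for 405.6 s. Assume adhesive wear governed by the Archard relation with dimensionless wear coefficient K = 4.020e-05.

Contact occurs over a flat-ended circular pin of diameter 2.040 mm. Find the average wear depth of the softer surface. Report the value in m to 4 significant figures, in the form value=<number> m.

value=1.525e-05 m

The intermediates appear rounded, and each operation maintains exact precision, and one final rounding, at 4 significant digits.
Sliding speed v = 15.10 mm/s = 0.01510 m/s. Distance covered L = v·t = 0.01510 m/s × 405.6 s = 6.125 m.
Hardness H = 2.364 GPa = 2.364e+09 Pa.
Pin diameter d = 2.040 mm = 0.002040 m. Contact area A = π·d²/4 = π·(0.002040 m)²/4 = 3.269e-06 m².
In SI base units, W = 478.5 N, H = 2.364e+09 Pa, K = 4.020e-05.
Archard relation: V = K·W·L/H = 4.020e-05 · 478.5 · 6.125 / 2.364e+09 = 4.984e-11 m³.
Depth of wear h = V/A = 4.984e-11 / 3.269e-06 = 1.525e-05 m.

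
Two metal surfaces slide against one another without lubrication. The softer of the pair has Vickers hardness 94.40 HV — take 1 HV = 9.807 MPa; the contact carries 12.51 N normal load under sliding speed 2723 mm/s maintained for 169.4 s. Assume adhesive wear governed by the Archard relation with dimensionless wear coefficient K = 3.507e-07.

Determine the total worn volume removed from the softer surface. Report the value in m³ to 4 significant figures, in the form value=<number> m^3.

Intermediates are shown rounded. Every step maintains full float precision; rounded once at the end: four significant figures.
Convert: Sliding speed v = 2723 mm/s = 2.723 m/s. Sliding distance L = v·t = 2.723 m/s × 169.4 s = 461.3 m.
Convert: Hardness H = 94.40 HV × 9.807 MPa/HV = 925.8 MPa = 9.258e+08 Pa.
As SI base values: W = 12.51 N, H = 9.258e+08 Pa, K = 3.507e-07.
Worn volume V = K·W·L/H = 3.507e-07 · 12.51 · 461.3 / 9.258e+08 = 2.186e-12 m³.

value=2.186e-12 m^3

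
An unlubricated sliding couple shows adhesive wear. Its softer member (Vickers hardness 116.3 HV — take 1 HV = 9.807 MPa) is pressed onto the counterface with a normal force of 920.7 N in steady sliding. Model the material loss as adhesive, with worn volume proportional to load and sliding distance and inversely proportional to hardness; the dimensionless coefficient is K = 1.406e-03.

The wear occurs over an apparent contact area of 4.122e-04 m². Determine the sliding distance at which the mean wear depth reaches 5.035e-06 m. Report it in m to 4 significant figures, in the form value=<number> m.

value=1.829 m

All arithmetic holds full precision; shown intermediates are rounded. Rounded just once, at 4 significant figures.
Hardness H = 116.3 HV × 9.807 MPa/HV = 1141 MPa = 1.141e+09 Pa.
Collected in SI base units: W = 920.7 N, H = 1.141e+09 Pa, K = 1.406e-03.
At the depth limit, V_lim = h_lim·A = 5.035e-06 · 4.122e-04 = 2.075e-09 m³.
Thus life L = V_lim·H/(K·W) = 2.075e-09 · 1.141e+09 / (1.406e-03 · 920.7) = 1.829 m.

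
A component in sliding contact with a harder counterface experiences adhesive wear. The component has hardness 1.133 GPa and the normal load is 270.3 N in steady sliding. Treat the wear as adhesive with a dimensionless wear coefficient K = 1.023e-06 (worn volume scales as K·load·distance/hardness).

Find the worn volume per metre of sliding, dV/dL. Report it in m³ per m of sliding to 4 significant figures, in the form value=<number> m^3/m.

value=2.441e-13 m^3/m

Each operation maintains full float precision, and printed values are rounded. Rounded once at the end to 4 significant digits.
Convert: Hardness H = 1.133 GPa = 1.133e+09 Pa.
SI base units throughout: W = 270.3 N, H = 1.133e+09 Pa, K = 1.023e-06.
Sliding wear rate dV/dL = K·W/H (independent of L): 1.023e-06 · 270.3 / 1.133e+09 = 2.441e-13 m³/m.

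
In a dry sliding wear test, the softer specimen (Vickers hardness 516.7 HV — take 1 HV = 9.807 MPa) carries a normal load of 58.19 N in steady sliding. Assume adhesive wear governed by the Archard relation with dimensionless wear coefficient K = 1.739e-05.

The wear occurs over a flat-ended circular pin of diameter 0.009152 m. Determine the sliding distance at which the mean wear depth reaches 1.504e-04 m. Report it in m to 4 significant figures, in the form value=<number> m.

value=4.954e+04 m

Shown intermediates are rounded; all working math keeps full float precision, and rounded once at the end to 4 significant figures.
Convert: Hardness H = 516.7 HV × 9.807 MPa/HV = 5067 MPa = 5.067e+09 Pa.
Convert: Contact area A = π·d²/4 = π·(0.009152 m)²/4 = 6.578e-05 m².
As SI base values: W = 58.19 N, H = 5.067e+09 Pa, K = 1.739e-05.
Permissible volume V_lim = h_lim·A = 1.504e-04 · 6.578e-05 = 9.894e-09 m³.
Thus life L = V_lim·H/(K·W) = 9.894e-09 · 5.067e+09 / (1.739e-05 · 58.19) = 4.954e+04 m.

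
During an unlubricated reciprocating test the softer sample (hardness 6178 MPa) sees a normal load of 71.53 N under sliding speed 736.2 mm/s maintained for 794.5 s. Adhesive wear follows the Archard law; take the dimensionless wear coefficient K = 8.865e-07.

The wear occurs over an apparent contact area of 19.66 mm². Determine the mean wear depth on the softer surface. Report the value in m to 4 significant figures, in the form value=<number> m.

Quoted intermediates are rounded, and every step holds full precision, and rounded once at the end to 4 significant digits.
Convert: Sliding speed v = 736.2 mm/s = 0.7362 m/s. Total distance L = v·t = 0.7362 m/s × 794.5 s = 584.9 m.
Convert: Hardness H = 6178 MPa = 6.178e+09 Pa.
Convert: Contact area A = 19.66 mm² = 1.966e-05 m².
In SI base units, W = 71.53 N, H = 6.178e+09 Pa, K = 8.865e-07.
Worn volume V = K·W·L/H = 8.865e-07 · 71.53 · 584.9 / 6.178e+09 = 6.004e-12 m³.
Wear depth h = V/A = 6.004e-12 / 1.966e-05 = 3.054e-07 m.

value=3.054e-07 m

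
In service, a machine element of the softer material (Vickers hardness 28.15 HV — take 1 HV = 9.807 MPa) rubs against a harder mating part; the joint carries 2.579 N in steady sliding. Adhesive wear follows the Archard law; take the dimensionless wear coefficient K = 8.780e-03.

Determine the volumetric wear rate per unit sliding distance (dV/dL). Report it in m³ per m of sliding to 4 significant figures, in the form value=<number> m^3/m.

value=8.202e-11 m^3/m

All working math holds full precision. Shown intermediates are rounded, and rounded just once: four significant digits.
Hardness H = 28.15 HV × 9.807 MPa/HV = 276.1 MPa = 2.761e+08 Pa.
Restated in SI base units: W = 2.579 N, H = 2.761e+08 Pa, K = 8.780e-03.
The wear rate dV/dL = K·W/H — distance-free: 8.780e-03 · 2.579 / 2.761e+08 = 8.202e-11 m³/m.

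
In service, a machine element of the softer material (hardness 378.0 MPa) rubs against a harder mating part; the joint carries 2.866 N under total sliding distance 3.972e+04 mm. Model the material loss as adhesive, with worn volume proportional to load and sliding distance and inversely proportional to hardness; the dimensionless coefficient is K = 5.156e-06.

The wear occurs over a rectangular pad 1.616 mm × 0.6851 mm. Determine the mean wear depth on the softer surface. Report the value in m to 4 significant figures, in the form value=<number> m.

value=1.403e-06 m

Displayed values are rounded — all arithmetic maintains exact precision — rounded just once to 4 significant digits.
Distance covered L = 3.972e+04 mm = 39.72 m.
Hardness H = 378.0 MPa = 3.780e+08 Pa.
Pad sides 1.616 mm × 0.6851 mm = 1.616e-03 m × 6.851e-04 m. Contact area A = 1.616e-03 m × 6.851e-04 m = 1.107e-06 m².
As SI base values: W = 2.866 N, H = 3.780e+08 Pa, K = 5.156e-06.
Archard relation: V = K·W·L/H = 5.156e-06 · 2.866 · 39.72 / 3.780e+08 = 1.553e-12 m³.
Depth h = V/A = 1.553e-12 / 1.107e-06 = 1.403e-06 m.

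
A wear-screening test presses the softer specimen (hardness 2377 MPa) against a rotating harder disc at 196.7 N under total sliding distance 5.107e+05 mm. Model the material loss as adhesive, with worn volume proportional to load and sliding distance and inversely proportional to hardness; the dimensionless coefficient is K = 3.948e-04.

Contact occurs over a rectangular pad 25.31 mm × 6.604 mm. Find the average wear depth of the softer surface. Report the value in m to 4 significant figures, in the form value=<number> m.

value=9.982e-05 m

The computation holds full float precision. Quoted intermediates are rounded, and one final rounding, at four significant digits.
Convert: Path length L = 5.107e+05 mm = 510.7 m.
Convert: Hardness H = 2377 MPa = 2.377e+09 Pa.
Convert: Pad sides 25.31 mm × 6.604 mm = 0.02531 m × 0.006604 m. Contact area A = 0.02531 m × 0.006604 m = 1.671e-04 m².
Expressed in SI base units: W = 196.7 N, H = 2.377e+09 Pa, K = 3.948e-04.
Wear volume V = K·W·L/H = 3.948e-04 · 196.7 · 510.7 / 2.377e+09 = 1.668e-08 m³.
Depth of wear h = V/A = 1.668e-08 / 1.671e-04 = 9.982e-05 m.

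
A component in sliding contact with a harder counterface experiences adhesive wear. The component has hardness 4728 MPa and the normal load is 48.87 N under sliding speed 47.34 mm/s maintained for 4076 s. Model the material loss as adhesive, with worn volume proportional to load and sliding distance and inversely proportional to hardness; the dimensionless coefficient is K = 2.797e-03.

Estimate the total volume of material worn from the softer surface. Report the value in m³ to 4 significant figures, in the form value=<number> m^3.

value=5.579e-09 m^3

The computation keeps full precision, and intermediate values appear rounded — a lone final rounding to 4 significant digits.
Convert: Sliding speed v = 47.34 mm/s = 0.04734 m/s. The distance L = v·t = 0.04734 m/s × 4076 s = 193.0 m.
Convert: Hardness H = 4728 MPa = 4.728e+09 Pa.
In SI base units, W = 48.87 N, H = 4.728e+09 Pa, K = 2.797e-03.
The Archard volume V = K·W·L/H = 2.797e-03 · 48.87 · 193.0 / 4.728e+09 = 5.579e-09 m³.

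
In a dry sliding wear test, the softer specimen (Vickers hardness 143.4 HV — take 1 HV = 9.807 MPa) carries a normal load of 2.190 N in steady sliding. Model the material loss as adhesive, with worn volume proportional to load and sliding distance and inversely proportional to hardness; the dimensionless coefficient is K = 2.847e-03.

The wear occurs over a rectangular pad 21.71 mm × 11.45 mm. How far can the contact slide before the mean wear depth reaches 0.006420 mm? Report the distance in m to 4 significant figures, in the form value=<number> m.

value=360.0 m

Printed values are rounded; all working math maintains full precision, and a single final rounding to 4 significant digits.
Hardness H = 143.4 HV × 9.807 MPa/HV = 1406 MPa = 1.406e+09 Pa.
Pad sides 21.71 mm × 11.45 mm = 0.02171 m × 0.01145 m. Contact area A = 0.02171 m × 0.01145 m = 2.486e-04 m².
Depth limit h_lim = 0.006420 mm = 6.420e-06 m.
In SI base units: W = 2.190 N, H = 1.406e+09 Pa, K = 2.847e-03.
Permissible volume V_lim = h_lim·A = 6.420e-06 · 2.486e-04 = 1.596e-09 m³.
Life L = V_lim·H/(K·W) = 1.596e-09 · 1.406e+09 / (2.847e-03 · 2.190) = 360.0 m.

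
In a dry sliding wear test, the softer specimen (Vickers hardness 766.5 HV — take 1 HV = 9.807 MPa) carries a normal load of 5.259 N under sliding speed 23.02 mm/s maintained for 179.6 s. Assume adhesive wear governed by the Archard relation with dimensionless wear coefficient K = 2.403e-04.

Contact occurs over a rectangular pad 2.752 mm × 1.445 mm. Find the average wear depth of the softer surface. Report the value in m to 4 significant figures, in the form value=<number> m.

value=1.748e-07 m

The algebra runs at exact precision, and shown intermediates are rounded. Rounded just once: 4 significant figures.
Sliding speed v = 23.02 mm/s = 0.02302 m/s. Path length L = v·t = 0.02302 m/s × 179.6 s = 4.134 m.
Hardness H = 766.5 HV × 9.807 MPa/HV = 7517 MPa = 7.517e+09 Pa.
Pad sides 2.752 mm × 1.445 mm = 0.002752 m × 0.001445 m. Contact area A = 0.002752 m × 0.001445 m = 3.977e-06 m².
Working in SI base units: W = 5.259 N, H = 7.517e+09 Pa, K = 2.403e-04.
By Archard's law, V = K·W·L/H = 2.403e-04 · 5.259 · 4.134 / 7.517e+09 = 6.951e-13 m³.
Wear depth h = V/A = 6.951e-13 / 3.977e-06 = 1.748e-07 m.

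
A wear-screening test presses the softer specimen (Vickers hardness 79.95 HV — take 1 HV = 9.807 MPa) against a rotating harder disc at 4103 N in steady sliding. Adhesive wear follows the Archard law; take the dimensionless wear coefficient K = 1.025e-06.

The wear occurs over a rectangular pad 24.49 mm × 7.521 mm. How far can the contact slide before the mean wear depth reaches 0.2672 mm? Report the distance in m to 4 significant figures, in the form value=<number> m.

value=9176 m

Intermediates are shown rounded. The algebra runs at full float precision, and rounded just once, at four significant digits.
Convert: Hardness H = 79.95 HV × 9.807 MPa/HV = 784.1 MPa = 7.841e+08 Pa.
Convert: Pad sides 24.49 mm × 7.521 mm = 0.02449 m × 0.007521 m. Contact area A = 0.02449 m × 0.007521 m = 1.842e-04 m².
Convert: Depth limit h_lim = 0.2672 mm = 2.672e-04 m.
Collected in SI base units: W = 4103 N, H = 7.841e+08 Pa, K = 1.025e-06.
Allowed volume V_lim = h_lim·A = 2.672e-04 · 1.842e-04 = 4.922e-08 m³.
Life L = V_lim·H/(K·W) = 4.922e-08 · 7.841e+08 / (1.025e-06 · 4103) = 9176 m.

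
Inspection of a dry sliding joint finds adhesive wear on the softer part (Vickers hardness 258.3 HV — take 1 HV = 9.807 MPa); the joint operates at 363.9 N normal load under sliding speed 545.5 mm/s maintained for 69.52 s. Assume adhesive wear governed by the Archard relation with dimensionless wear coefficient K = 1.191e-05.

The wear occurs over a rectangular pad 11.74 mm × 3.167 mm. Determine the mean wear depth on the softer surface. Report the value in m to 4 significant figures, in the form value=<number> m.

All working math holds full precision. Intermediate values are printed rounded, and one last rounding to 4 significant figures.
Convert: Sliding speed v = 545.5 mm/s = 0.5455 m/s. Distance L = v·t = 0.5455 m/s × 69.52 s = 37.92 m.
Convert: Hardness H = 258.3 HV × 9.807 MPa/HV = 2533 MPa = 2.533e+09 Pa.
Convert: Pad sides 11.74 mm × 3.167 mm = 0.01174 m × 0.003167 m. Contact area A = 0.01174 m × 0.003167 m = 3.718e-05 m².
Expressed in SI base units: W = 363.9 N, H = 2.533e+09 Pa, K = 1.191e-05.
The Archard volume V = K·W·L/H = 1.191e-05 · 363.9 · 37.92 / 2.533e+09 = 6.488e-11 m³.
Depth of wear h = V/A = 6.488e-11 / 3.718e-05 = 1.745e-06 m.

value=1.745e-06 m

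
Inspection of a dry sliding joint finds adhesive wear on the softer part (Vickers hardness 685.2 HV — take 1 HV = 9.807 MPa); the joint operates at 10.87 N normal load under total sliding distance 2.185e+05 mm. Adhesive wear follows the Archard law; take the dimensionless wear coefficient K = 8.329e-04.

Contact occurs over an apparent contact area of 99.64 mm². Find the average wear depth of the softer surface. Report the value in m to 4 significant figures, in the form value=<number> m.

value=2.955e-06 m

All working math maintains full float precision, and intermediates appear rounded, and rounded just once to four significant figures.
Convert: Path length L = 2.185e+05 mm = 218.5 m.
Convert: Hardness H = 685.2 HV × 9.807 MPa/HV = 6720 MPa = 6.720e+09 Pa.
Convert: Contact area A = 99.64 mm² = 9.964e-05 m².
In SI base units, W = 10.87 N, H = 6.720e+09 Pa, K = 8.329e-04.
Archard volume V = K·W·L/H = 8.329e-04 · 10.87 · 218.5 / 6.720e+09 = 2.944e-10 m³.
Mean wear depth h = V/A = 2.944e-10 / 9.964e-05 = 2.955e-06 m.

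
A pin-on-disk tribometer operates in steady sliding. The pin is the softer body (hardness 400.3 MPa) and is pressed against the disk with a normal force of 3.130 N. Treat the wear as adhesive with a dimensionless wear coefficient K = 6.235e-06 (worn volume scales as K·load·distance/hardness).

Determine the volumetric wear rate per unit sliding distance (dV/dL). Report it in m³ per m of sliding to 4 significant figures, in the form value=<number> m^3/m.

value=4.875e-14 m^3/m

Intermediate values are displayed rounded; every step runs at full float precision — one final rounding to 4 significant figures.
Convert: Hardness H = 400.3 MPa = 4.003e+08 Pa.
Expressed in SI base units: W = 3.130 N, H = 4.003e+08 Pa, K = 6.235e-06.
Volumetric rate dV/dL = K·W/H (independent of L): 6.235e-06 · 3.130 / 4.003e+08 = 4.875e-14 m³/m.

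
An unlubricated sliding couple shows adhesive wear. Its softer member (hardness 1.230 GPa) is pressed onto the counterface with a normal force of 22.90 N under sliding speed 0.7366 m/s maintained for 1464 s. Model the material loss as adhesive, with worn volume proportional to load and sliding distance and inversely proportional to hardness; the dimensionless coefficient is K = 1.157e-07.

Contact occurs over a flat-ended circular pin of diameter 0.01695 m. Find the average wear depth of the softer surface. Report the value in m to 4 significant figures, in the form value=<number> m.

value=1.029e-08 m

Each operation maintains full float precision. Intermediates are printed rounded; one final rounding: 4 significant figures.
Distance covered L = v·t = 0.7366 m/s × 1464 s = 1078 m.
Hardness H = 1.230 GPa = 1.230e+09 Pa.
Contact area A = π·d²/4 = π·(0.01695 m)²/4 = 2.256e-04 m².
SI base units throughout: W = 22.90 N, H = 1.230e+09 Pa, K = 1.157e-07.
Volume removed: V = K·W·L/H = 1.157e-07 · 22.90 · 1078 / 1.230e+09 = 2.323e-12 m³.
Mean depth h = V/A = 2.323e-12 / 2.256e-04 = 1.029e-08 m.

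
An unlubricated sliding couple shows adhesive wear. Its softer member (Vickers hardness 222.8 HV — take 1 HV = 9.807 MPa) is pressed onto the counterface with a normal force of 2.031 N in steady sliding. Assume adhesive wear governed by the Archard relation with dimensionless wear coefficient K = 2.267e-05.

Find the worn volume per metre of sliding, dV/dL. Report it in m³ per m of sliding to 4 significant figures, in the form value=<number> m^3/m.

value=2.107e-14 m^3/m

The intermediates are displayed rounded; all working math runs at exact precision. Rounded once at the end: 4 significant digits.
Hardness H = 222.8 HV × 9.807 MPa/HV = 2185 MPa = 2.185e+09 Pa.
Expressed in SI base units: W = 2.031 N, H = 2.185e+09 Pa, K = 2.267e-05.
Wear rate dV/dL = K·W/H (no L dependence): 2.267e-05 · 2.031 / 2.185e+09 = 2.107e-14 m³/m.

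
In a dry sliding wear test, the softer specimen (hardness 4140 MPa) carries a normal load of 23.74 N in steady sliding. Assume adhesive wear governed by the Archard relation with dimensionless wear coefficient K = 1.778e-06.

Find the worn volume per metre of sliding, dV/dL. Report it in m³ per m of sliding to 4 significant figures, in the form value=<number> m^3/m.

Every step maintains full precision, and intermediate values are displayed rounded, and rounded once at the end, at four significant digits.
Convert: Hardness H = 4140 MPa = 4.140e+09 Pa.
SI base units throughout: W = 23.74 N, H = 4.140e+09 Pa, K = 1.778e-06.
Sliding wear rate dV/dL = K·W/H (independent of L): 1.778e-06 · 23.74 / 4.140e+09 = 1.020e-14 m³/m.

value=1.020e-14 m^3/m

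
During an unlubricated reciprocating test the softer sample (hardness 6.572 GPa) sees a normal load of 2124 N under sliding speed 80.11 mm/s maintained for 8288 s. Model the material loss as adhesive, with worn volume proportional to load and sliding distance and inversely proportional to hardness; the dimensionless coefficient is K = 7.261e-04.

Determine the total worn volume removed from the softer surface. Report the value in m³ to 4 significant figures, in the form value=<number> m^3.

Intermediates are printed rounded — every step keeps full precision, and rounded once at the end, at four significant digits.
Convert: Sliding speed v = 80.11 mm/s = 0.08011 m/s. Distance L = v·t = 0.08011 m/s × 8288 s = 664.0 m.
Convert: Hardness H = 6.572 GPa = 6.572e+09 Pa.
Expressed in SI base units: W = 2124 N, H = 6.572e+09 Pa, K = 7.261e-04.
The Archard volume V = K·W·L/H = 7.261e-04 · 2124 · 664.0 / 6.572e+09 = 1.558e-07 m³.

value=1.558e-07 m^3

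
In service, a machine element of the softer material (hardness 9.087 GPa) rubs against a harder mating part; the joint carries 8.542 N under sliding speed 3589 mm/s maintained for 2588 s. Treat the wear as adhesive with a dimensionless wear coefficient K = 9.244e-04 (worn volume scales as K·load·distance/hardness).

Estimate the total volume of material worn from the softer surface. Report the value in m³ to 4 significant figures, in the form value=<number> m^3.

All arithmetic holds full float precision. Intermediate values are displayed rounded — a single final rounding: 4 significant digits.
Sliding speed v = 3589 mm/s = 3.589 m/s. Total distance L = v·t = 3.589 m/s × 2588 s = 9288 m.
Hardness H = 9.087 GPa = 9.087e+09 Pa.
In SI base units: W = 8.542 N, H = 9.087e+09 Pa, K = 9.244e-04.
Volume removed: V = K·W·L/H = 9.244e-04 · 8.542 · 9288 / 9.087e+09 = 8.071e-09 m³.

value=8.071e-09 m^3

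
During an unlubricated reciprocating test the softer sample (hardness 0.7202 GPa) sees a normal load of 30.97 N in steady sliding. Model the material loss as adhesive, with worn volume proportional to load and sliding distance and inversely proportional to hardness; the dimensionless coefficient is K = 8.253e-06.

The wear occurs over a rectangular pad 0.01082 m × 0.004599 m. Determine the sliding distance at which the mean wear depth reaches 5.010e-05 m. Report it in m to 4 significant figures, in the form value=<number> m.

value=7025 m

The algebra runs at full precision — displayed values are rounded, and rounded just once, at four significant figures.
Convert: Hardness H = 0.7202 GPa = 7.202e+08 Pa.
Convert: Contact area A = 0.01082 m × 0.004599 m = 4.976e-05 m².
In SI base units, W = 30.97 N, H = 7.202e+08 Pa, K = 8.253e-06.
Permissible volume V_lim = h_lim·A = 5.010e-05 · 4.976e-05 = 2.493e-09 m³.
Thus life L = V_lim·H/(K·W) = 2.493e-09 · 7.202e+08 / (8.253e-06 · 30.97) = 7025 m.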